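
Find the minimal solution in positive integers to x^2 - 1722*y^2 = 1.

(x, y) = (83, 2)

First expand sqrt(1722) as a continued fraction. With x_i = (sqrt(1722) + m_i)/d_i and (m_0, d_0) = (0, 1): a_0 = floor(sqrt(1722)) = 41, since 41^2 = 1681 <= 1722 < 1764 = 42^2.
Iterate m_{i+1} = d_i*a_i - m_i, d_{i+1} = (1722 - m_{i+1}^2)/d_i, a_{i+1} = floor((a_0 + m_{i+1})/d_{i+1}):
  m_1 = 1*41 - 0 = 41, d_1 = (1722 - 41^2)/1 = 41/1 = 41, a_1 = floor((41 + 41)/41) = 2.
  m_2 = 41*2 - 41 = 41, d_2 = (1722 - 41^2)/41 = 41/41 = 1, a_2 = floor((41 + 41)/1) = 82.
  m_3 = 1*82 - 41 = 41, d_3 = (1722 - 41^2)/1 = 41/1 = 41: (m_3, d_3) = (m_1, d_1) = (41, 41), so from here the quotients repeat a_1, a_2; the period length is 2.
So sqrt(1722) = [41; (2, 82)] with period length k = 2.
k is even, so the fundamental solution of x^2 - 1722y^2 = 1 is (p_{k-1}, q_{k-1}) = (p_1, q_1); compute convergents through index 1.
Convergents (p_i = a_i*p_{i-1} + p_{i-2}, q_i = a_i*q_{i-1} + q_{i-2} with p_{-2}=0, p_{-1}=1, q_{-2}=1, q_{-1}=0):
  i=0: a_0=41, p_0 = 41*1 + 0 = 41, q_0 = 41*0 + 1 = 1.
  i=1: a_1=2, p_1 = 2*41 + 1 = 83, q_1 = 2*1 + 0 = 2.
Check: 83^2 - 1722*2^2 = 6889 - 6888 = 1, so (x, y) = (83, 2) solves the equation, and by the theorem it is the least positive solution.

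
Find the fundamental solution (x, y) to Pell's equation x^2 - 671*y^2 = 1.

First expand sqrt(671) as a continued fraction. With x_i = (sqrt(671) + m_i)/d_i and (m_0, d_0) = (0, 1): a_0 = floor(sqrt(671)) = 25, since 25^2 = 625 <= 671 < 676 = 26^2.
Iterate m_{i+1} = d_i*a_i - m_i, d_{i+1} = (671 - m_{i+1}^2)/d_i, a_{i+1} = floor((a_0 + m_{i+1})/d_{i+1}):
  m_1 = 1*25 - 0 = 25, d_1 = (671 - 25^2)/1 = 46/1 = 46, a_1 = floor((25 + 25)/46) = 1.
  m_2 = 46*1 - 25 = 21, d_2 = (671 - 21^2)/46 = 230/46 = 5, a_2 = floor((25 + 21)/5) = 9.
  m_3 = 5*9 - 21 = 24, d_3 = (671 - 24^2)/5 = 95/5 = 19, a_3 = floor((25 + 24)/19) = 2.
  m_4 = 19*2 - 24 = 14, d_4 = (671 - 14^2)/19 = 475/19 = 25, a_4 = floor((25 + 14)/25) = 1.
  m_5 = 25*1 - 14 = 11, d_5 = (671 - 11^2)/25 = 550/25 = 22, a_5 = floor((25 + 11)/22) = 1.
  m_6 = 22*1 - 11 = 11, d_6 = (671 - 11^2)/22 = 550/22 = 25, a_6 = floor((25 + 11)/25) = 1.
  m_7 = 25*1 - 11 = 14, d_7 = (671 - 14^2)/25 = 475/25 = 19, a_7 = floor((25 + 14)/19) = 2.
  m_8 = 19*2 - 14 = 24, d_8 = (671 - 24^2)/19 = 95/19 = 5, a_8 = floor((25 + 24)/5) = 9.
  m_9 = 5*9 - 24 = 21, d_9 = (671 - 21^2)/5 = 230/5 = 46, a_9 = floor((25 + 21)/46) = 1.
  m_10 = 46*1 - 21 = 25, d_10 = (671 - 25^2)/46 = 46/46 = 1, a_10 = floor((25 + 25)/1) = 50.
  m_11 = 1*50 - 25 = 25, d_11 = (671 - 25^2)/1 = 46/1 = 46: (m_11, d_11) = (m_1, d_1) = (25, 46), so from here the quotients repeat a_1, ..., a_10; the period length is 10.
So sqrt(671) = [25; (1, 9, 2, 1, 1, 1, 2, 9, 1, 50)] with period length k = 10.
k is even, so the fundamental solution of x^2 - 671y^2 = 1 is (p_{k-1}, q_{k-1}) = (p_9, q_9); compute convergents through index 9.
Convergents (p_i = a_i*p_{i-1} + p_{i-2}, q_i = a_i*q_{i-1} + q_{i-2} with p_{-2}=0, p_{-1}=1, q_{-2}=1, q_{-1}=0):
  i=0: a_0=25, p_0 = 25*1 + 0 = 25, q_0 = 25*0 + 1 = 1.
  i=1: a_1=1, p_1 = 1*25 + 1 = 26, q_1 = 1*1 + 0 = 1.
  i=2: a_2=9, p_2 = 9*26 + 25 = 259, q_2 = 9*1 + 1 = 10.
  i=3: a_3=2, p_3 = 2*259 + 26 = 544, q_3 = 2*10 + 1 = 21.
  i=4: a_4=1, p_4 = 1*544 + 259 = 803, q_4 = 1*21 + 10 = 31.
  i=5: a_5=1, p_5 = 1*803 + 544 = 1347, q_5 = 1*31 + 21 = 52.
  i=6: a_6=1, p_6 = 1*1347 + 803 = 2150, q_6 = 1*52 + 31 = 83.
  i=7: a_7=2, p_7 = 2*2150 + 1347 = 5647, q_7 = 2*83 + 52 = 218.
  i=8: a_8=9, p_8 = 9*5647 + 2150 = 52973, q_8 = 9*218 + 83 = 2045.
  i=9: a_9=1, p_9 = 1*52973 + 5647 = 58620, q_9 = 1*2045 + 218 = 2263.
Check: 58620^2 - 671*2263^2 = 3436304400 - 3436304399 = 1, so (x, y) = (58620, 2263) solves the equation, and by the theorem it is the least positive solution.

(x, y) = (58620, 2263)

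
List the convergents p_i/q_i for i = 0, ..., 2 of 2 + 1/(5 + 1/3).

2/1, 11/5, 35/16

Using the convergent recurrence p_i = a_i*p_{i-1} + p_{i-2}, q_i = a_i*q_{i-1} + q_{i-2} with p_{-2}=0, p_{-1}=1, q_{-2}=1, q_{-1}=0:
  i=0: a_0=2, p_0 = 2*1 + 0 = 2, q_0 = 2*0 + 1 = 1.
  i=1: a_1=5, p_1 = 5*2 + 1 = 11, q_1 = 5*1 + 0 = 5.
  i=2: a_2=3, p_2 = 3*11 + 2 = 35, q_2 = 3*5 + 1 = 16.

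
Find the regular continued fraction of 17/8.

[2; 8]

Run the Euclidean algorithm on 17 and 8; the successive quotients are the partial quotients a_0, a_1, ... (each step inverts the fractional part left over by the previous one):
  17 = 2*8 + 1, so a_0 = 2.
  8 = 8*1 + 0, so a_1 = 8.
The remainder reaches 0 after 2 divisions, so the expansion has 2 partial quotients, read off in order.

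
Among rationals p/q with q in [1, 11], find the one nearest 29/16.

20/11

Expand x = 29/16 as a continued fraction with the Euclidean algorithm:
  29 = 1*16 + 13, so a_0 = 1.
  16 = 1*13 + 3, so a_1 = 1.
  13 = 4*3 + 1, so a_2 = 4.
  3 = 3*1 + 0, so a_3 = 3.
so x = [1; 1, 4, 3].
Convergents (p_i = a_i*p_{i-1} + p_{i-2}, q_i = a_i*q_{i-1} + q_{i-2} with p_{-2}=0, p_{-1}=1, q_{-2}=1, q_{-1}=0), until the denominator exceeds 11:
  i=0: a_0=1, p_0 = 1*1 + 0 = 1, q_0 = 1*0 + 1 = 1.
  i=1: a_1=1, p_1 = 1*1 + 1 = 2, q_1 = 1*1 + 0 = 1.
  i=2: a_2=4, p_2 = 4*2 + 1 = 9, q_2 = 4*1 + 1 = 5.
  i=3: a_3=3, p_3 = 3*9 + 2 = 29, q_3 = 3*5 + 1 = 16.
q_3 = 16 > 11, so the last convergent with denominator <= 11 is p_2/q_2 = 9/5.
The closest fraction with denominator <= 11 is either p_2/q_2 or the intermediate fraction (k*p_2 + p_1)/(k*q_2 + q_1) with the largest k >= 1 whose denominator stays <= 11; these approach x as k grows, and every other convergent or intermediate fraction in range is farther away.
Largest k: floor((11 - q_1)/q_2) = floor((11 - 1)/5) = 2.
That gives (2*9 + 2)/(2*5 + 1) = 20/11.
Compare the errors: |x - 9/5| = |29*5 - 9*16|/(16*5) = 1/80, and |x - 20/11| = |29*11 - 20*16|/(16*11) = 1/176.
Cross-multiplying, 1*80 = 80 < 176 = 1*176, so 1/176 is smaller: the intermediate fraction 20/11 is closer to x than 9/5.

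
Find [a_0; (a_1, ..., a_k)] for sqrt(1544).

[39; (3, 2, 2, 9, 2, 2, 3, 78)]

Write x_i = (sqrt(1544) + m_i)/d_i with (m_0, d_0) = (0, 1). a_0 = floor(sqrt(1544)) = 39, since 39^2 = 1521 <= 1544 < 1600 = 40^2.
Iterate m_{i+1} = d_i*a_i - m_i, d_{i+1} = (1544 - m_{i+1}^2)/d_i, a_{i+1} = floor((a_0 + m_{i+1})/d_{i+1}):
  m_1 = 1*39 - 0 = 39, d_1 = (1544 - 39^2)/1 = 23/1 = 23, a_1 = floor((39 + 39)/23) = 3.
  m_2 = 23*3 - 39 = 30, d_2 = (1544 - 30^2)/23 = 644/23 = 28, a_2 = floor((39 + 30)/28) = 2.
  m_3 = 28*2 - 30 = 26, d_3 = (1544 - 26^2)/28 = 868/28 = 31, a_3 = floor((39 + 26)/31) = 2.
  m_4 = 31*2 - 26 = 36, d_4 = (1544 - 36^2)/31 = 248/31 = 8, a_4 = floor((39 + 36)/8) = 9.
  m_5 = 8*9 - 36 = 36, d_5 = (1544 - 36^2)/8 = 248/8 = 31, a_5 = floor((39 + 36)/31) = 2.
  m_6 = 31*2 - 36 = 26, d_6 = (1544 - 26^2)/31 = 868/31 = 28, a_6 = floor((39 + 26)/28) = 2.
  m_7 = 28*2 - 26 = 30, d_7 = (1544 - 30^2)/28 = 644/28 = 23, a_7 = floor((39 + 30)/23) = 3.
  m_8 = 23*3 - 30 = 39, d_8 = (1544 - 39^2)/23 = 23/23 = 1, a_8 = floor((39 + 39)/1) = 78.
  m_9 = 1*78 - 39 = 39, d_9 = (1544 - 39^2)/1 = 23/1 = 23: (m_9, d_9) = (m_1, d_1) = (39, 23), so from here the quotients repeat a_1, ..., a_8; the period length is 8.
Hence the expansion of sqrt(1544) is a_0 = 39 followed by the repeating block 3, 2, 2, 9, 2, 2, 3, 78 (period 8).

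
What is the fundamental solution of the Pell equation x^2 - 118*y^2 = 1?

(x, y) = (306917, 28254)

First expand sqrt(118) as a continued fraction. With x_i = (sqrt(118) + m_i)/d_i and (m_0, d_0) = (0, 1): a_0 = floor(sqrt(118)) = 10, since 10^2 = 100 <= 118 < 121 = 11^2.
Iterate m_{i+1} = d_i*a_i - m_i, d_{i+1} = (118 - m_{i+1}^2)/d_i, a_{i+1} = floor((a_0 + m_{i+1})/d_{i+1}):
  m_1 = 1*10 - 0 = 10, d_1 = (118 - 10^2)/1 = 18/1 = 18, a_1 = floor((10 + 10)/18) = 1.
  m_2 = 18*1 - 10 = 8, d_2 = (118 - 8^2)/18 = 54/18 = 3, a_2 = floor((10 + 8)/3) = 6.
  m_3 = 3*6 - 8 = 10, d_3 = (118 - 10^2)/3 = 18/3 = 6, a_3 = floor((10 + 10)/6) = 3.
  m_4 = 6*3 - 10 = 8, d_4 = (118 - 8^2)/6 = 54/6 = 9, a_4 = floor((10 + 8)/9) = 2.
  m_5 = 9*2 - 8 = 10, d_5 = (118 - 10^2)/9 = 18/9 = 2, a_5 = floor((10 + 10)/2) = 10.
  m_6 = 2*10 - 10 = 10, d_6 = (118 - 10^2)/2 = 18/2 = 9, a_6 = floor((10 + 10)/9) = 2.
  m_7 = 9*2 - 10 = 8, d_7 = (118 - 8^2)/9 = 54/9 = 6, a_7 = floor((10 + 8)/6) = 3.
  m_8 = 6*3 - 8 = 10, d_8 = (118 - 10^2)/6 = 18/6 = 3, a_8 = floor((10 + 10)/3) = 6.
  m_9 = 3*6 - 10 = 8, d_9 = (118 - 8^2)/3 = 54/3 = 18, a_9 = floor((10 + 8)/18) = 1.
  m_10 = 18*1 - 8 = 10, d_10 = (118 - 10^2)/18 = 18/18 = 1, a_10 = floor((10 + 10)/1) = 20.
  m_11 = 1*20 - 10 = 10, d_11 = (118 - 10^2)/1 = 18/1 = 18: (m_11, d_11) = (m_1, d_1) = (10, 18), so from here the quotients repeat a_1, ..., a_10; the period length is 10.
So sqrt(118) = [10; (1, 6, 3, 2, 10, 2, 3, 6, 1, 20)] with period length k = 10.
k is even, so the fundamental solution of x^2 - 118y^2 = 1 is (p_{k-1}, q_{k-1}) = (p_9, q_9); compute convergents through index 9.
Convergents (p_i = a_i*p_{i-1} + p_{i-2}, q_i = a_i*q_{i-1} + q_{i-2} with p_{-2}=0, p_{-1}=1, q_{-2}=1, q_{-1}=0):
  i=0: a_0=10, p_0 = 10*1 + 0 = 10, q_0 = 10*0 + 1 = 1.
  i=1: a_1=1, p_1 = 1*10 + 1 = 11, q_1 = 1*1 + 0 = 1.
  i=2: a_2=6, p_2 = 6*11 + 10 = 76, q_2 = 6*1 + 1 = 7.
  i=3: a_3=3, p_3 = 3*76 + 11 = 239, q_3 = 3*7 + 1 = 22.
  i=4: a_4=2, p_4 = 2*239 + 76 = 554, q_4 = 2*22 + 7 = 51.
  i=5: a_5=10, p_5 = 10*554 + 239 = 5779, q_5 = 10*51 + 22 = 532.
  i=6: a_6=2, p_6 = 2*5779 + 554 = 12112, q_6 = 2*532 + 51 = 1115.
  i=7: a_7=3, p_7 = 3*12112 + 5779 = 42115, q_7 = 3*1115 + 532 = 3877.
  i=8: a_8=6, p_8 = 6*42115 + 12112 = 264802, q_8 = 6*3877 + 1115 = 24377.
  i=9: a_9=1, p_9 = 1*264802 + 42115 = 306917, q_9 = 1*24377 + 3877 = 28254.
Check: 306917^2 - 118*28254^2 = 94198044889 - 94198044888 = 1, so (x, y) = (306917, 28254) solves the equation, and by the theorem it is the least positive solution.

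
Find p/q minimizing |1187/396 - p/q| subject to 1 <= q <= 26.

3/1

Expand x = 1187/396 as a continued fraction with the Euclidean algorithm:
  1187 = 2*396 + 395, so a_0 = 2.
  396 = 1*395 + 1, so a_1 = 1.
  395 = 395*1 + 0, so a_2 = 395.
so x = [2; 1, 395].
Convergents (p_i = a_i*p_{i-1} + p_{i-2}, q_i = a_i*q_{i-1} + q_{i-2} with p_{-2}=0, p_{-1}=1, q_{-2}=1, q_{-1}=0), until the denominator exceeds 26:
  i=0: a_0=2, p_0 = 2*1 + 0 = 2, q_0 = 2*0 + 1 = 1.
  i=1: a_1=1, p_1 = 1*2 + 1 = 3, q_1 = 1*1 + 0 = 1.
  i=2: a_2=395, p_2 = 395*3 + 2 = 1187, q_2 = 395*1 + 1 = 396.
q_2 = 396 > 26, so the last convergent with denominator <= 26 is p_1/q_1 = 3/1.
The closest fraction with denominator <= 26 is either p_1/q_1 or the intermediate fraction (k*p_1 + p_0)/(k*q_1 + q_0) with the largest k >= 1 whose denominator stays <= 26; these approach x as k grows, and every other convergent or intermediate fraction in range is farther away.
Largest k: floor((26 - q_0)/q_1) = floor((26 - 1)/1) = 25.
That gives (25*3 + 2)/(25*1 + 1) = 77/26.
Compare the errors: |x - 3/1| = |1187*1 - 3*396|/(396*1) = 1/396, and |x - 77/26| = |1187*26 - 77*396|/(396*26) = 370/10296.
Cross-multiplying, 1*10296 = 10296 < 146520 = 370*396, so 1/396 is smaller: the convergent 3/1 is closer to x than 77/26.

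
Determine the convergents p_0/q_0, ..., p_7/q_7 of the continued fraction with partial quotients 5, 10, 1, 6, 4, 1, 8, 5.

Using the convergent recurrence p_i = a_i*p_{i-1} + p_{i-2}, q_i = a_i*q_{i-1} + q_{i-2} with p_{-2}=0, p_{-1}=1, q_{-2}=1, q_{-1}=0:
  i=0: a_0=5, p_0 = 5*1 + 0 = 5, q_0 = 5*0 + 1 = 1.
  i=1: a_1=10, p_1 = 10*5 + 1 = 51, q_1 = 10*1 + 0 = 10.
  i=2: a_2=1, p_2 = 1*51 + 5 = 56, q_2 = 1*10 + 1 = 11.
  i=3: a_3=6, p_3 = 6*56 + 51 = 387, q_3 = 6*11 + 10 = 76.
  i=4: a_4=4, p_4 = 4*387 + 56 = 1604, q_4 = 4*76 + 11 = 315.
  i=5: a_5=1, p_5 = 1*1604 + 387 = 1991, q_5 = 1*315 + 76 = 391.
  i=6: a_6=8, p_6 = 8*1991 + 1604 = 17532, q_6 = 8*391 + 315 = 3443.
  i=7: a_7=5, p_7 = 5*17532 + 1991 = 89651, q_7 = 5*3443 + 391 = 17606.

5/1, 51/10, 56/11, 387/76, 1604/315, 1991/391, 17532/3443, 89651/17606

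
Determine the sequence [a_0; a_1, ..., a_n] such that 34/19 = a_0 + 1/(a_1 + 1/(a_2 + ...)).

Run the Euclidean algorithm on 34 and 19; the successive quotients are the partial quotients a_0, a_1, ... (each step inverts the fractional part left over by the previous one):
  34 = 1*19 + 15, so a_0 = 1.
  19 = 1*15 + 4, so a_1 = 1.
  15 = 3*4 + 3, so a_2 = 3.
  4 = 1*3 + 1, so a_3 = 1.
  3 = 3*1 + 0, so a_4 = 3.
The remainder reaches 0 after 5 divisions, so the expansion has 5 partial quotients, read off in order.

[1; 1, 3, 1, 3]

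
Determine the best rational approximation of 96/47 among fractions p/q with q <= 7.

2/1

Expand x = 96/47 as a continued fraction with the Euclidean algorithm:
  96 = 2*47 + 2, so a_0 = 2.
  47 = 23*2 + 1, so a_1 = 23.
  2 = 2*1 + 0, so a_2 = 2.
so x = [2; 23, 2].
Convergents (p_i = a_i*p_{i-1} + p_{i-2}, q_i = a_i*q_{i-1} + q_{i-2} with p_{-2}=0, p_{-1}=1, q_{-2}=1, q_{-1}=0), until the denominator exceeds 7:
  i=0: a_0=2, p_0 = 2*1 + 0 = 2, q_0 = 2*0 + 1 = 1.
  i=1: a_1=23, p_1 = 23*2 + 1 = 47, q_1 = 23*1 + 0 = 23.
q_1 = 23 > 7, so the last convergent with denominator <= 7 is p_0/q_0 = 2/1.
The closest fraction with denominator <= 7 is either p_0/q_0 or the intermediate fraction (k*p_0 + p_{-1})/(k*q_0 + q_{-1}) with the largest k >= 1 whose denominator stays <= 7; these approach x as k grows, and every other convergent or intermediate fraction in range is farther away.
Largest k: floor((7 - q_{-1})/q_0) = floor((7 - 0)/1) = 7 (using the seeds p_{-1} = 1, q_{-1} = 0).
That gives (7*2 + 1)/(7*1 + 0) = 15/7.
Compare the errors: |x - 2/1| = |96*1 - 2*47|/(47*1) = 2/47, and |x - 15/7| = |96*7 - 15*47|/(47*7) = 33/329.
Cross-multiplying, 2*329 = 658 < 1551 = 33*47, so 2/47 is smaller: the convergent 2/1 is closer to x than 15/7.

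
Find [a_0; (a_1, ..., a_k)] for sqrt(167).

Write x_i = (sqrt(167) + m_i)/d_i with (m_0, d_0) = (0, 1). a_0 = floor(sqrt(167)) = 12, since 12^2 = 144 <= 167 < 169 = 13^2.
Iterate m_{i+1} = d_i*a_i - m_i, d_{i+1} = (167 - m_{i+1}^2)/d_i, a_{i+1} = floor((a_0 + m_{i+1})/d_{i+1}):
  m_1 = 1*12 - 0 = 12, d_1 = (167 - 12^2)/1 = 23/1 = 23, a_1 = floor((12 + 12)/23) = 1.
  m_2 = 23*1 - 12 = 11, d_2 = (167 - 11^2)/23 = 46/23 = 2, a_2 = floor((12 + 11)/2) = 11.
  m_3 = 2*11 - 11 = 11, d_3 = (167 - 11^2)/2 = 46/2 = 23, a_3 = floor((12 + 11)/23) = 1.
  m_4 = 23*1 - 11 = 12, d_4 = (167 - 12^2)/23 = 23/23 = 1, a_4 = floor((12 + 12)/1) = 24.
  m_5 = 1*24 - 12 = 12, d_5 = (167 - 12^2)/1 = 23/1 = 23: (m_5, d_5) = (m_1, d_1) = (12, 23), so from here the quotients repeat a_1, ..., a_4; the period length is 4.
Hence the expansion of sqrt(167) is a_0 = 12 followed by the repeating block 1, 11, 1, 24 (period 4).

[12; (1, 11, 1, 24)]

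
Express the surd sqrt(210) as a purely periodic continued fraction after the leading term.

[14; (2, 28)]

Write x_i = (sqrt(210) + m_i)/d_i with (m_0, d_0) = (0, 1). a_0 = floor(sqrt(210)) = 14, since 14^2 = 196 <= 210 < 225 = 15^2.
Iterate m_{i+1} = d_i*a_i - m_i, d_{i+1} = (210 - m_{i+1}^2)/d_i, a_{i+1} = floor((a_0 + m_{i+1})/d_{i+1}):
  m_1 = 1*14 - 0 = 14, d_1 = (210 - 14^2)/1 = 14/1 = 14, a_1 = floor((14 + 14)/14) = 2.
  m_2 = 14*2 - 14 = 14, d_2 = (210 - 14^2)/14 = 14/14 = 1, a_2 = floor((14 + 14)/1) = 28.
  m_3 = 1*28 - 14 = 14, d_3 = (210 - 14^2)/1 = 14/1 = 14: (m_3, d_3) = (m_1, d_1) = (14, 14), so from here the quotients repeat a_1, a_2; the period length is 2.
Hence the expansion of sqrt(210) is a_0 = 14 followed by the repeating block 2, 28 (period 2).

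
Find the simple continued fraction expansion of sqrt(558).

[23; (1, 1, 1, 1, 1, 4, 1, 1, 1, 1, 1, 46)]

Write x_i = (sqrt(558) + m_i)/d_i with (m_0, d_0) = (0, 1). a_0 = floor(sqrt(558)) = 23, since 23^2 = 529 <= 558 < 576 = 24^2.
Iterate m_{i+1} = d_i*a_i - m_i, d_{i+1} = (558 - m_{i+1}^2)/d_i, a_{i+1} = floor((a_0 + m_{i+1})/d_{i+1}):
  m_1 = 1*23 - 0 = 23, d_1 = (558 - 23^2)/1 = 29/1 = 29, a_1 = floor((23 + 23)/29) = 1.
  m_2 = 29*1 - 23 = 6, d_2 = (558 - 6^2)/29 = 522/29 = 18, a_2 = floor((23 + 6)/18) = 1.
  m_3 = 18*1 - 6 = 12, d_3 = (558 - 12^2)/18 = 414/18 = 23, a_3 = floor((23 + 12)/23) = 1.
  m_4 = 23*1 - 12 = 11, d_4 = (558 - 11^2)/23 = 437/23 = 19, a_4 = floor((23 + 11)/19) = 1.
  m_5 = 19*1 - 11 = 8, d_5 = (558 - 8^2)/19 = 494/19 = 26, a_5 = floor((23 + 8)/26) = 1.
  m_6 = 26*1 - 8 = 18, d_6 = (558 - 18^2)/26 = 234/26 = 9, a_6 = floor((23 + 18)/9) = 4.
  m_7 = 9*4 - 18 = 18, d_7 = (558 - 18^2)/9 = 234/9 = 26, a_7 = floor((23 + 18)/26) = 1.
  m_8 = 26*1 - 18 = 8, d_8 = (558 - 8^2)/26 = 494/26 = 19, a_8 = floor((23 + 8)/19) = 1.
  m_9 = 19*1 - 8 = 11, d_9 = (558 - 11^2)/19 = 437/19 = 23, a_9 = floor((23 + 11)/23) = 1.
  m_10 = 23*1 - 11 = 12, d_10 = (558 - 12^2)/23 = 414/23 = 18, a_10 = floor((23 + 12)/18) = 1.
  m_11 = 18*1 - 12 = 6, d_11 = (558 - 6^2)/18 = 522/18 = 29, a_11 = floor((23 + 6)/29) = 1.
  m_12 = 29*1 - 6 = 23, d_12 = (558 - 23^2)/29 = 29/29 = 1, a_12 = floor((23 + 23)/1) = 46.
  m_13 = 1*46 - 23 = 23, d_13 = (558 - 23^2)/1 = 29/1 = 29: (m_13, d_13) = (m_1, d_1) = (23, 29), so from here the quotients repeat a_1, ..., a_12; the period length is 12.
Hence the expansion of sqrt(558) is a_0 = 23 followed by the repeating block 1, 1, 1, 1, 1, 4, 1, 1, 1, 1, 1, 46 (period 12).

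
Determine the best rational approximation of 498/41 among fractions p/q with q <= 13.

85/7

Expand x = 498/41 as a continued fraction with the Euclidean algorithm:
  498 = 12*41 + 6, so a_0 = 12.
  41 = 6*6 + 5, so a_1 = 6.
  6 = 1*5 + 1, so a_2 = 1.
  5 = 5*1 + 0, so a_3 = 5.
so x = [12; 6, 1, 5].
Convergents (p_i = a_i*p_{i-1} + p_{i-2}, q_i = a_i*q_{i-1} + q_{i-2} with p_{-2}=0, p_{-1}=1, q_{-2}=1, q_{-1}=0), until the denominator exceeds 13:
  i=0: a_0=12, p_0 = 12*1 + 0 = 12, q_0 = 12*0 + 1 = 1.
  i=1: a_1=6, p_1 = 6*12 + 1 = 73, q_1 = 6*1 + 0 = 6.
  i=2: a_2=1, p_2 = 1*73 + 12 = 85, q_2 = 1*6 + 1 = 7.
  i=3: a_3=5, p_3 = 5*85 + 73 = 498, q_3 = 5*7 + 6 = 41.
q_3 = 41 > 13, so the last convergent with denominator <= 13 is p_2/q_2 = 85/7.
The closest fraction with denominator <= 13 is either p_2/q_2 or the intermediate fraction (k*p_2 + p_1)/(k*q_2 + q_1) with the largest k >= 1 whose denominator stays <= 13; these approach x as k grows, and every other convergent or intermediate fraction in range is farther away.
Largest k: floor((13 - q_1)/q_2) = floor((13 - 6)/7) = 1.
That gives (1*85 + 73)/(1*7 + 6) = 158/13.
Compare the errors: |x - 85/7| = |498*7 - 85*41|/(41*7) = 1/287, and |x - 158/13| = |498*13 - 158*41|/(41*13) = 4/533.
Cross-multiplying, 1*533 = 533 < 1148 = 4*287, so 1/287 is smaller: the convergent 85/7 is closer to x than 158/13.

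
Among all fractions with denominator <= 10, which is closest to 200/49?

Expand x = 200/49 as a continued fraction with the Euclidean algorithm:
  200 = 4*49 + 4, so a_0 = 4.
  49 = 12*4 + 1, so a_1 = 12.
  4 = 4*1 + 0, so a_2 = 4.
so x = [4; 12, 4].
Convergents (p_i = a_i*p_{i-1} + p_{i-2}, q_i = a_i*q_{i-1} + q_{i-2} with p_{-2}=0, p_{-1}=1, q_{-2}=1, q_{-1}=0), until the denominator exceeds 10:
  i=0: a_0=4, p_0 = 4*1 + 0 = 4, q_0 = 4*0 + 1 = 1.
  i=1: a_1=12, p_1 = 12*4 + 1 = 49, q_1 = 12*1 + 0 = 12.
q_1 = 12 > 10, so the last convergent with denominator <= 10 is p_0/q_0 = 4/1.
The closest fraction with denominator <= 10 is either p_0/q_0 or the intermediate fraction (k*p_0 + p_{-1})/(k*q_0 + q_{-1}) with the largest k >= 1 whose denominator stays <= 10; these approach x as k grows, and every other convergent or intermediate fraction in range is farther away.
Largest k: floor((10 - q_{-1})/q_0) = floor((10 - 0)/1) = 10 (using the seeds p_{-1} = 1, q_{-1} = 0).
That gives (10*4 + 1)/(10*1 + 0) = 41/10.
Compare the errors: |x - 4/1| = |200*1 - 4*49|/(49*1) = 4/49, and |x - 41/10| = |200*10 - 41*49|/(49*10) = 9/490.
Cross-multiplying, 9*49 = 441 < 1960 = 4*490, so 9/490 is smaller: the intermediate fraction 41/10 is closer to x than 4/1.

41/10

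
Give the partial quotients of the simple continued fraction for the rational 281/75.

[3; 1, 2, 1, 18]

Run the Euclidean algorithm on 281 and 75; the successive quotients are the partial quotients a_0, a_1, ... (each step inverts the fractional part left over by the previous one):
  281 = 3*75 + 56, so a_0 = 3.
  75 = 1*56 + 19, so a_1 = 1.
  56 = 2*19 + 18, so a_2 = 2.
  19 = 1*18 + 1, so a_3 = 1.
  18 = 18*1 + 0, so a_4 = 18.
The remainder reaches 0 after 5 divisions, so the expansion has 5 partial quotients, read off in order.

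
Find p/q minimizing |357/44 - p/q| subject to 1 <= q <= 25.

73/9

Expand x = 357/44 as a continued fraction with the Euclidean algorithm:
  357 = 8*44 + 5, so a_0 = 8.
  44 = 8*5 + 4, so a_1 = 8.
  5 = 1*4 + 1, so a_2 = 1.
  4 = 4*1 + 0, so a_3 = 4.
so x = [8; 8, 1, 4].
Convergents (p_i = a_i*p_{i-1} + p_{i-2}, q_i = a_i*q_{i-1} + q_{i-2} with p_{-2}=0, p_{-1}=1, q_{-2}=1, q_{-1}=0), until the denominator exceeds 25:
  i=0: a_0=8, p_0 = 8*1 + 0 = 8, q_0 = 8*0 + 1 = 1.
  i=1: a_1=8, p_1 = 8*8 + 1 = 65, q_1 = 8*1 + 0 = 8.
  i=2: a_2=1, p_2 = 1*65 + 8 = 73, q_2 = 1*8 + 1 = 9.
  i=3: a_3=4, p_3 = 4*73 + 65 = 357, q_3 = 4*9 + 8 = 44.
q_3 = 44 > 25, so the last convergent with denominator <= 25 is p_2/q_2 = 73/9.
The closest fraction with denominator <= 25 is either p_2/q_2 or the intermediate fraction (k*p_2 + p_1)/(k*q_2 + q_1) with the largest k >= 1 whose denominator stays <= 25; these approach x as k grows, and every other convergent or intermediate fraction in range is farther away.
Largest k: floor((25 - q_1)/q_2) = floor((25 - 8)/9) = 1.
That gives (1*73 + 65)/(1*9 + 8) = 138/17.
Compare the errors: |x - 73/9| = |357*9 - 73*44|/(44*9) = 1/396, and |x - 138/17| = |357*17 - 138*44|/(44*17) = 3/748.
Cross-multiplying, 1*748 = 748 < 1188 = 3*396, so 1/396 is smaller: the convergent 73/9 is closer to x than 138/17.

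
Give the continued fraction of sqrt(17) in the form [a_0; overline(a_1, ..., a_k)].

Write x_i = (sqrt(17) + m_i)/d_i with (m_0, d_0) = (0, 1). a_0 = floor(sqrt(17)) = 4, since 4^2 = 16 <= 17 < 25 = 5^2.
Iterate m_{i+1} = d_i*a_i - m_i, d_{i+1} = (17 - m_{i+1}^2)/d_i, a_{i+1} = floor((a_0 + m_{i+1})/d_{i+1}):
  m_1 = 1*4 - 0 = 4, d_1 = (17 - 4^2)/1 = 1/1 = 1, a_1 = floor((4 + 4)/1) = 8.
  m_2 = 1*8 - 4 = 4, d_2 = (17 - 4^2)/1 = 1/1 = 1: (m_2, d_2) = (m_1, d_1) = (4, 1), so from here the quotient a_1 repeats; the period length is 1.
Hence the expansion of sqrt(17) is a_0 = 4 followed by the repeating block 8 (period 1).

[4; overline(8)]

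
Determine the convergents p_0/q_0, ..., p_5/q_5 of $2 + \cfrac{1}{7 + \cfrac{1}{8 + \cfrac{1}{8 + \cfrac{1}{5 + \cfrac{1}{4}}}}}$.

2/1, 15/7, 122/57, 991/463, 5077/2372, 21299/9951

Using the convergent recurrence p_i = a_i*p_{i-1} + p_{i-2}, q_i = a_i*q_{i-1} + q_{i-2} with p_{-2}=0, p_{-1}=1, q_{-2}=1, q_{-1}=0:
  i=0: a_0=2, p_0 = 2*1 + 0 = 2, q_0 = 2*0 + 1 = 1.
  i=1: a_1=7, p_1 = 7*2 + 1 = 15, q_1 = 7*1 + 0 = 7.
  i=2: a_2=8, p_2 = 8*15 + 2 = 122, q_2 = 8*7 + 1 = 57.
  i=3: a_3=8, p_3 = 8*122 + 15 = 991, q_3 = 8*57 + 7 = 463.
  i=4: a_4=5, p_4 = 5*991 + 122 = 5077, q_4 = 5*463 + 57 = 2372.
  i=5: a_5=4, p_5 = 4*5077 + 991 = 21299, q_5 = 4*2372 + 463 = 9951.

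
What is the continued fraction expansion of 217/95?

Run the Euclidean algorithm on 217 and 95; the successive quotients are the partial quotients a_0, a_1, ... (each step inverts the fractional part left over by the previous one):
  217 = 2*95 + 27, so a_0 = 2.
  95 = 3*27 + 14, so a_1 = 3.
  27 = 1*14 + 13, so a_2 = 1.
  14 = 1*13 + 1, so a_3 = 1.
  13 = 13*1 + 0, so a_4 = 13.
The remainder reaches 0 after 5 divisions, so the expansion has 5 partial quotients, read off in order.

[2; 3, 1, 1, 13]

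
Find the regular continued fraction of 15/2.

Run the Euclidean algorithm on 15 and 2; the successive quotients are the partial quotients a_0, a_1, ... (each step inverts the fractional part left over by the previous one):
  15 = 7*2 + 1, so a_0 = 7.
  2 = 2*1 + 0, so a_1 = 2.
The remainder reaches 0 after 2 divisions, so the expansion has 2 partial quotients, read off in order.

[7; 2]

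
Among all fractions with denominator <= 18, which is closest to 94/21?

76/17

Expand x = 94/21 as a continued fraction with the Euclidean algorithm:
  94 = 4*21 + 10, so a_0 = 4.
  21 = 2*10 + 1, so a_1 = 2.
  10 = 10*1 + 0, so a_2 = 10.
so x = [4; 2, 10].
Convergents (p_i = a_i*p_{i-1} + p_{i-2}, q_i = a_i*q_{i-1} + q_{i-2} with p_{-2}=0, p_{-1}=1, q_{-2}=1, q_{-1}=0), until the denominator exceeds 18:
  i=0: a_0=4, p_0 = 4*1 + 0 = 4, q_0 = 4*0 + 1 = 1.
  i=1: a_1=2, p_1 = 2*4 + 1 = 9, q_1 = 2*1 + 0 = 2.
  i=2: a_2=10, p_2 = 10*9 + 4 = 94, q_2 = 10*2 + 1 = 21.
q_2 = 21 > 18, so the last convergent with denominator <= 18 is p_1/q_1 = 9/2.
The closest fraction with denominator <= 18 is either p_1/q_1 or the intermediate fraction (k*p_1 + p_0)/(k*q_1 + q_0) with the largest k >= 1 whose denominator stays <= 18; these approach x as k grows, and every other convergent or intermediate fraction in range is farther away.
Largest k: floor((18 - q_0)/q_1) = floor((18 - 1)/2) = 8.
That gives (8*9 + 4)/(8*2 + 1) = 76/17.
Compare the errors: |x - 9/2| = |94*2 - 9*21|/(21*2) = 1/42, and |x - 76/17| = |94*17 - 76*21|/(21*17) = 2/357.
Cross-multiplying, 2*42 = 84 < 357 = 1*357, so 2/357 is smaller: the intermediate fraction 76/17 is closer to x than 9/2.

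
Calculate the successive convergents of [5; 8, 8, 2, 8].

5/1, 41/8, 333/65, 707/138, 5989/1169

Using the convergent recurrence p_i = a_i*p_{i-1} + p_{i-2}, q_i = a_i*q_{i-1} + q_{i-2} with p_{-2}=0, p_{-1}=1, q_{-2}=1, q_{-1}=0:
  i=0: a_0=5, p_0 = 5*1 + 0 = 5, q_0 = 5*0 + 1 = 1.
  i=1: a_1=8, p_1 = 8*5 + 1 = 41, q_1 = 8*1 + 0 = 8.
  i=2: a_2=8, p_2 = 8*41 + 5 = 333, q_2 = 8*8 + 1 = 65.
  i=3: a_3=2, p_3 = 2*333 + 41 = 707, q_3 = 2*65 + 8 = 138.
  i=4: a_4=8, p_4 = 8*707 + 333 = 5989, q_4 = 8*138 + 65 = 1169.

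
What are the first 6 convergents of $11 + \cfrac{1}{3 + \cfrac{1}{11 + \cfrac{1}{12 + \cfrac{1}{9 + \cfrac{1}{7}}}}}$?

Using the convergent recurrence p_i = a_i*p_{i-1} + p_{i-2}, q_i = a_i*q_{i-1} + q_{i-2} with p_{-2}=0, p_{-1}=1, q_{-2}=1, q_{-1}=0:
  i=0: a_0=11, p_0 = 11*1 + 0 = 11, q_0 = 11*0 + 1 = 1.
  i=1: a_1=3, p_1 = 3*11 + 1 = 34, q_1 = 3*1 + 0 = 3.
  i=2: a_2=11, p_2 = 11*34 + 11 = 385, q_2 = 11*3 + 1 = 34.
  i=3: a_3=12, p_3 = 12*385 + 34 = 4654, q_3 = 12*34 + 3 = 411.
  i=4: a_4=9, p_4 = 9*4654 + 385 = 42271, q_4 = 9*411 + 34 = 3733.
  i=5: a_5=7, p_5 = 7*42271 + 4654 = 300551, q_5 = 7*3733 + 411 = 26542.

11/1, 34/3, 385/34, 4654/411, 42271/3733, 300551/26542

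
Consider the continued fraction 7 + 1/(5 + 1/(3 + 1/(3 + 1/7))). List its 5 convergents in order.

7/1, 36/5, 115/16, 381/53, 2782/387

Using the convergent recurrence p_i = a_i*p_{i-1} + p_{i-2}, q_i = a_i*q_{i-1} + q_{i-2} with p_{-2}=0, p_{-1}=1, q_{-2}=1, q_{-1}=0:
  i=0: a_0=7, p_0 = 7*1 + 0 = 7, q_0 = 7*0 + 1 = 1.
  i=1: a_1=5, p_1 = 5*7 + 1 = 36, q_1 = 5*1 + 0 = 5.
  i=2: a_2=3, p_2 = 3*36 + 7 = 115, q_2 = 3*5 + 1 = 16.
  i=3: a_3=3, p_3 = 3*115 + 36 = 381, q_3 = 3*16 + 5 = 53.
  i=4: a_4=7, p_4 = 7*381 + 115 = 2782, q_4 = 7*53 + 16 = 387.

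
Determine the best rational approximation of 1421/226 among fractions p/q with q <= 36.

44/7

Expand x = 1421/226 as a continued fraction with the Euclidean algorithm:
  1421 = 6*226 + 65, so a_0 = 6.
  226 = 3*65 + 31, so a_1 = 3.
  65 = 2*31 + 3, so a_2 = 2.
  31 = 10*3 + 1, so a_3 = 10.
  3 = 3*1 + 0, so a_4 = 3.
so x = [6; 3, 2, 10, 3].
Convergents (p_i = a_i*p_{i-1} + p_{i-2}, q_i = a_i*q_{i-1} + q_{i-2} with p_{-2}=0, p_{-1}=1, q_{-2}=1, q_{-1}=0), until the denominator exceeds 36:
  i=0: a_0=6, p_0 = 6*1 + 0 = 6, q_0 = 6*0 + 1 = 1.
  i=1: a_1=3, p_1 = 3*6 + 1 = 19, q_1 = 3*1 + 0 = 3.
  i=2: a_2=2, p_2 = 2*19 + 6 = 44, q_2 = 2*3 + 1 = 7.
  i=3: a_3=10, p_3 = 10*44 + 19 = 459, q_3 = 10*7 + 3 = 73.
q_3 = 73 > 36, so the last convergent with denominator <= 36 is p_2/q_2 = 44/7.
The closest fraction with denominator <= 36 is either p_2/q_2 or the intermediate fraction (k*p_2 + p_1)/(k*q_2 + q_1) with the largest k >= 1 whose denominator stays <= 36; these approach x as k grows, and every other convergent or intermediate fraction in range is farther away.
Largest k: floor((36 - q_1)/q_2) = floor((36 - 3)/7) = 4.
That gives (4*44 + 19)/(4*7 + 3) = 195/31.
Compare the errors: |x - 44/7| = |1421*7 - 44*226|/(226*7) = 3/1582, and |x - 195/31| = |1421*31 - 195*226|/(226*31) = 19/7006.
Cross-multiplying, 3*7006 = 21018 < 30058 = 19*1582, so 3/1582 is smaller: the convergent 44/7 is closer to x than 195/31.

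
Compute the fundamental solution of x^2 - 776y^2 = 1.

First expand sqrt(776) as a continued fraction. With x_i = (sqrt(776) + m_i)/d_i and (m_0, d_0) = (0, 1): a_0 = floor(sqrt(776)) = 27, since 27^2 = 729 <= 776 < 784 = 28^2.
Iterate m_{i+1} = d_i*a_i - m_i, d_{i+1} = (776 - m_{i+1}^2)/d_i, a_{i+1} = floor((a_0 + m_{i+1})/d_{i+1}):
  m_1 = 1*27 - 0 = 27, d_1 = (776 - 27^2)/1 = 47/1 = 47, a_1 = floor((27 + 27)/47) = 1.
  m_2 = 47*1 - 27 = 20, d_2 = (776 - 20^2)/47 = 376/47 = 8, a_2 = floor((27 + 20)/8) = 5.
  m_3 = 8*5 - 20 = 20, d_3 = (776 - 20^2)/8 = 376/8 = 47, a_3 = floor((27 + 20)/47) = 1.
  m_4 = 47*1 - 20 = 27, d_4 = (776 - 27^2)/47 = 47/47 = 1, a_4 = floor((27 + 27)/1) = 54.
  m_5 = 1*54 - 27 = 27, d_5 = (776 - 27^2)/1 = 47/1 = 47: (m_5, d_5) = (m_1, d_1) = (27, 47), so from here the quotients repeat a_1, ..., a_4; the period length is 4.
So sqrt(776) = [27; (1, 5, 1, 54)] with period length k = 4.
k is even, so the fundamental solution of x^2 - 776y^2 = 1 is (p_{k-1}, q_{k-1}) = (p_3, q_3); compute convergents through index 3.
Convergents (p_i = a_i*p_{i-1} + p_{i-2}, q_i = a_i*q_{i-1} + q_{i-2} with p_{-2}=0, p_{-1}=1, q_{-2}=1, q_{-1}=0):
  i=0: a_0=27, p_0 = 27*1 + 0 = 27, q_0 = 27*0 + 1 = 1.
  i=1: a_1=1, p_1 = 1*27 + 1 = 28, q_1 = 1*1 + 0 = 1.
  i=2: a_2=5, p_2 = 5*28 + 27 = 167, q_2 = 5*1 + 1 = 6.
  i=3: a_3=1, p_3 = 1*167 + 28 = 195, q_3 = 1*6 + 1 = 7.
Check: 195^2 - 776*7^2 = 38025 - 38024 = 1, so (x, y) = (195, 7) solves the equation, and by the theorem it is the least positive solution.

(x, y) = (195, 7)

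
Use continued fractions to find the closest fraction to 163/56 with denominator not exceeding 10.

29/10

Expand x = 163/56 as a continued fraction with the Euclidean algorithm:
  163 = 2*56 + 51, so a_0 = 2.
  56 = 1*51 + 5, so a_1 = 1.
  51 = 10*5 + 1, so a_2 = 10.
  5 = 5*1 + 0, so a_3 = 5.
so x = [2; 1, 10, 5].
Convergents (p_i = a_i*p_{i-1} + p_{i-2}, q_i = a_i*q_{i-1} + q_{i-2} with p_{-2}=0, p_{-1}=1, q_{-2}=1, q_{-1}=0), until the denominator exceeds 10:
  i=0: a_0=2, p_0 = 2*1 + 0 = 2, q_0 = 2*0 + 1 = 1.
  i=1: a_1=1, p_1 = 1*2 + 1 = 3, q_1 = 1*1 + 0 = 1.
  i=2: a_2=10, p_2 = 10*3 + 2 = 32, q_2 = 10*1 + 1 = 11.
q_2 = 11 > 10, so the last convergent with denominator <= 10 is p_1/q_1 = 3/1.
The closest fraction with denominator <= 10 is either p_1/q_1 or the intermediate fraction (k*p_1 + p_0)/(k*q_1 + q_0) with the largest k >= 1 whose denominator stays <= 10; these approach x as k grows, and every other convergent or intermediate fraction in range is farther away.
Largest k: floor((10 - q_0)/q_1) = floor((10 - 1)/1) = 9.
That gives (9*3 + 2)/(9*1 + 1) = 29/10.
Compare the errors: |x - 3/1| = |163*1 - 3*56|/(56*1) = 5/56, and |x - 29/10| = |163*10 - 29*56|/(56*10) = 6/560.
Cross-multiplying, 6*56 = 336 < 2800 = 5*560, so 6/560 is smaller: the intermediate fraction 29/10 is closer to x than 3/1.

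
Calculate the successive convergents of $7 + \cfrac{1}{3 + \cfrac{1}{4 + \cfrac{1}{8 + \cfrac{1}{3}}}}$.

7/1, 22/3, 95/13, 782/107, 2441/334

Using the convergent recurrence p_i = a_i*p_{i-1} + p_{i-2}, q_i = a_i*q_{i-1} + q_{i-2} with p_{-2}=0, p_{-1}=1, q_{-2}=1, q_{-1}=0:
  i=0: a_0=7, p_0 = 7*1 + 0 = 7, q_0 = 7*0 + 1 = 1.
  i=1: a_1=3, p_1 = 3*7 + 1 = 22, q_1 = 3*1 + 0 = 3.
  i=2: a_2=4, p_2 = 4*22 + 7 = 95, q_2 = 4*3 + 1 = 13.
  i=3: a_3=8, p_3 = 8*95 + 22 = 782, q_3 = 8*13 + 3 = 107.
  i=4: a_4=3, p_4 = 3*782 + 95 = 2441, q_4 = 3*107 + 13 = 334.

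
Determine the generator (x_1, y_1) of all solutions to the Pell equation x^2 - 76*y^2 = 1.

(x, y) = (57799, 6630)

First expand sqrt(76) as a continued fraction. With x_i = (sqrt(76) + m_i)/d_i and (m_0, d_0) = (0, 1): a_0 = floor(sqrt(76)) = 8, since 8^2 = 64 <= 76 < 81 = 9^2.
Iterate m_{i+1} = d_i*a_i - m_i, d_{i+1} = (76 - m_{i+1}^2)/d_i, a_{i+1} = floor((a_0 + m_{i+1})/d_{i+1}):
  m_1 = 1*8 - 0 = 8, d_1 = (76 - 8^2)/1 = 12/1 = 12, a_1 = floor((8 + 8)/12) = 1.
  m_2 = 12*1 - 8 = 4, d_2 = (76 - 4^2)/12 = 60/12 = 5, a_2 = floor((8 + 4)/5) = 2.
  m_3 = 5*2 - 4 = 6, d_3 = (76 - 6^2)/5 = 40/5 = 8, a_3 = floor((8 + 6)/8) = 1.
  m_4 = 8*1 - 6 = 2, d_4 = (76 - 2^2)/8 = 72/8 = 9, a_4 = floor((8 + 2)/9) = 1.
  m_5 = 9*1 - 2 = 7, d_5 = (76 - 7^2)/9 = 27/9 = 3, a_5 = floor((8 + 7)/3) = 5.
  m_6 = 3*5 - 7 = 8, d_6 = (76 - 8^2)/3 = 12/3 = 4, a_6 = floor((8 + 8)/4) = 4.
  m_7 = 4*4 - 8 = 8, d_7 = (76 - 8^2)/4 = 12/4 = 3, a_7 = floor((8 + 8)/3) = 5.
  m_8 = 3*5 - 8 = 7, d_8 = (76 - 7^2)/3 = 27/3 = 9, a_8 = floor((8 + 7)/9) = 1.
  m_9 = 9*1 - 7 = 2, d_9 = (76 - 2^2)/9 = 72/9 = 8, a_9 = floor((8 + 2)/8) = 1.
  m_10 = 8*1 - 2 = 6, d_10 = (76 - 6^2)/8 = 40/8 = 5, a_10 = floor((8 + 6)/5) = 2.
  m_11 = 5*2 - 6 = 4, d_11 = (76 - 4^2)/5 = 60/5 = 12, a_11 = floor((8 + 4)/12) = 1.
  m_12 = 12*1 - 4 = 8, d_12 = (76 - 8^2)/12 = 12/12 = 1, a_12 = floor((8 + 8)/1) = 16.
  m_13 = 1*16 - 8 = 8, d_13 = (76 - 8^2)/1 = 12/1 = 12: (m_13, d_13) = (m_1, d_1) = (8, 12), so from here the quotients repeat a_1, ..., a_12; the period length is 12.
So sqrt(76) = [8; (1, 2, 1, 1, 5, 4, 5, 1, 1, 2, 1, 16)] with period length k = 12.
k is even, so the fundamental solution of x^2 - 76y^2 = 1 is (p_{k-1}, q_{k-1}) = (p_11, q_11); compute convergents through index 11.
Convergents (p_i = a_i*p_{i-1} + p_{i-2}, q_i = a_i*q_{i-1} + q_{i-2} with p_{-2}=0, p_{-1}=1, q_{-2}=1, q_{-1}=0):
  i=0: a_0=8, p_0 = 8*1 + 0 = 8, q_0 = 8*0 + 1 = 1.
  i=1: a_1=1, p_1 = 1*8 + 1 = 9, q_1 = 1*1 + 0 = 1.
  i=2: a_2=2, p_2 = 2*9 + 8 = 26, q_2 = 2*1 + 1 = 3.
  i=3: a_3=1, p_3 = 1*26 + 9 = 35, q_3 = 1*3 + 1 = 4.
  i=4: a_4=1, p_4 = 1*35 + 26 = 61, q_4 = 1*4 + 3 = 7.
  i=5: a_5=5, p_5 = 5*61 + 35 = 340, q_5 = 5*7 + 4 = 39.
  i=6: a_6=4, p_6 = 4*340 + 61 = 1421, q_6 = 4*39 + 7 = 163.
  i=7: a_7=5, p_7 = 5*1421 + 340 = 7445, q_7 = 5*163 + 39 = 854.
  i=8: a_8=1, p_8 = 1*7445 + 1421 = 8866, q_8 = 1*854 + 163 = 1017.
  i=9: a_9=1, p_9 = 1*8866 + 7445 = 16311, q_9 = 1*1017 + 854 = 1871.
  i=10: a_10=2, p_10 = 2*16311 + 8866 = 41488, q_10 = 2*1871 + 1017 = 4759.
  i=11: a_11=1, p_11 = 1*41488 + 16311 = 57799, q_11 = 1*4759 + 1871 = 6630.
Check: 57799^2 - 76*6630^2 = 3340724401 - 3340724400 = 1, so (x, y) = (57799, 6630) solves the equation, and by the theorem it is the least positive solution.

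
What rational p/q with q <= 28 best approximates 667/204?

85/26

Expand x = 667/204 as a continued fraction with the Euclidean algorithm:
  667 = 3*204 + 55, so a_0 = 3.
  204 = 3*55 + 39, so a_1 = 3.
  55 = 1*39 + 16, so a_2 = 1.
  39 = 2*16 + 7, so a_3 = 2.
  16 = 2*7 + 2, so a_4 = 2.
  7 = 3*2 + 1, so a_5 = 3.
  2 = 2*1 + 0, so a_6 = 2.
so x = [3; 3, 1, 2, 2, 3, 2].
Convergents (p_i = a_i*p_{i-1} + p_{i-2}, q_i = a_i*q_{i-1} + q_{i-2} with p_{-2}=0, p_{-1}=1, q_{-2}=1, q_{-1}=0), until the denominator exceeds 28:
  i=0: a_0=3, p_0 = 3*1 + 0 = 3, q_0 = 3*0 + 1 = 1.
  i=1: a_1=3, p_1 = 3*3 + 1 = 10, q_1 = 3*1 + 0 = 3.
  i=2: a_2=1, p_2 = 1*10 + 3 = 13, q_2 = 1*3 + 1 = 4.
  i=3: a_3=2, p_3 = 2*13 + 10 = 36, q_3 = 2*4 + 3 = 11.
  i=4: a_4=2, p_4 = 2*36 + 13 = 85, q_4 = 2*11 + 4 = 26.
  i=5: a_5=3, p_5 = 3*85 + 36 = 291, q_5 = 3*26 + 11 = 89.
q_5 = 89 > 28, so the last convergent with denominator <= 28 is p_4/q_4 = 85/26.
The closest fraction with denominator <= 28 is either p_4/q_4 or the intermediate fraction (k*p_4 + p_3)/(k*q_4 + q_3) with the largest k >= 1 whose denominator stays <= 28; these approach x as k grows, and every other convergent or intermediate fraction in range is farther away.
Largest k: floor((28 - q_3)/q_4) = floor((28 - 11)/26) = 0.
Since k = 0, no intermediate fraction beyond p_4/q_4 has denominator <= 28, so the convergent 85/26 is the closest (its error is |667*26 - 85*204|/(204*26) = 2/5304).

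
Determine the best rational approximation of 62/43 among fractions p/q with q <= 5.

Expand x = 62/43 as a continued fraction with the Euclidean algorithm:
  62 = 1*43 + 19, so a_0 = 1.
  43 = 2*19 + 5, so a_1 = 2.
  19 = 3*5 + 4, so a_2 = 3.
  5 = 1*4 + 1, so a_3 = 1.
  4 = 4*1 + 0, so a_4 = 4.
so x = [1; 2, 3, 1, 4].
Convergents (p_i = a_i*p_{i-1} + p_{i-2}, q_i = a_i*q_{i-1} + q_{i-2} with p_{-2}=0, p_{-1}=1, q_{-2}=1, q_{-1}=0), until the denominator exceeds 5:
  i=0: a_0=1, p_0 = 1*1 + 0 = 1, q_0 = 1*0 + 1 = 1.
  i=1: a_1=2, p_1 = 2*1 + 1 = 3, q_1 = 2*1 + 0 = 2.
  i=2: a_2=3, p_2 = 3*3 + 1 = 10, q_2 = 3*2 + 1 = 7.
q_2 = 7 > 5, so the last convergent with denominator <= 5 is p_1/q_1 = 3/2.
The closest fraction with denominator <= 5 is either p_1/q_1 or the intermediate fraction (k*p_1 + p_0)/(k*q_1 + q_0) with the largest k >= 1 whose denominator stays <= 5; these approach x as k grows, and every other convergent or intermediate fraction in range is farther away.
Largest k: floor((5 - q_0)/q_1) = floor((5 - 1)/2) = 2.
That gives (2*3 + 1)/(2*2 + 1) = 7/5.
Compare the errors: |x - 3/2| = |62*2 - 3*43|/(43*2) = 5/86, and |x - 7/5| = |62*5 - 7*43|/(43*5) = 9/215.
Cross-multiplying, 9*86 = 774 < 1075 = 5*215, so 9/215 is smaller: the intermediate fraction 7/5 is closer to x than 3/2.

7/5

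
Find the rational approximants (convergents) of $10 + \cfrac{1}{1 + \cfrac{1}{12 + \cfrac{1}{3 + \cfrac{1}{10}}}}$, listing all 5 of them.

10/1, 11/1, 142/13, 437/40, 4512/413

Using the convergent recurrence p_i = a_i*p_{i-1} + p_{i-2}, q_i = a_i*q_{i-1} + q_{i-2} with p_{-2}=0, p_{-1}=1, q_{-2}=1, q_{-1}=0:
  i=0: a_0=10, p_0 = 10*1 + 0 = 10, q_0 = 10*0 + 1 = 1.
  i=1: a_1=1, p_1 = 1*10 + 1 = 11, q_1 = 1*1 + 0 = 1.
  i=2: a_2=12, p_2 = 12*11 + 10 = 142, q_2 = 12*1 + 1 = 13.
  i=3: a_3=3, p_3 = 3*142 + 11 = 437, q_3 = 3*13 + 1 = 40.
  i=4: a_4=10, p_4 = 10*437 + 142 = 4512, q_4 = 10*40 + 13 = 413.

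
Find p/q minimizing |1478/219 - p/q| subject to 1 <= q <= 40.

Expand x = 1478/219 as a continued fraction with the Euclidean algorithm:
  1478 = 6*219 + 164, so a_0 = 6.
  219 = 1*164 + 55, so a_1 = 1.
  164 = 2*55 + 54, so a_2 = 2.
  55 = 1*54 + 1, so a_3 = 1.
  54 = 54*1 + 0, so a_4 = 54.
so x = [6; 1, 2, 1, 54].
Convergents (p_i = a_i*p_{i-1} + p_{i-2}, q_i = a_i*q_{i-1} + q_{i-2} with p_{-2}=0, p_{-1}=1, q_{-2}=1, q_{-1}=0), until the denominator exceeds 40:
  i=0: a_0=6, p_0 = 6*1 + 0 = 6, q_0 = 6*0 + 1 = 1.
  i=1: a_1=1, p_1 = 1*6 + 1 = 7, q_1 = 1*1 + 0 = 1.
  i=2: a_2=2, p_2 = 2*7 + 6 = 20, q_2 = 2*1 + 1 = 3.
  i=3: a_3=1, p_3 = 1*20 + 7 = 27, q_3 = 1*3 + 1 = 4.
  i=4: a_4=54, p_4 = 54*27 + 20 = 1478, q_4 = 54*4 + 3 = 219.
q_4 = 219 > 40, so the last convergent with denominator <= 40 is p_3/q_3 = 27/4.
The closest fraction with denominator <= 40 is either p_3/q_3 or the intermediate fraction (k*p_3 + p_2)/(k*q_3 + q_2) with the largest k >= 1 whose denominator stays <= 40; these approach x as k grows, and every other convergent or intermediate fraction in range is farther away.
Largest k: floor((40 - q_2)/q_3) = floor((40 - 3)/4) = 9.
That gives (9*27 + 20)/(9*4 + 3) = 263/39.
Compare the errors: |x - 27/4| = |1478*4 - 27*219|/(219*4) = 1/876, and |x - 263/39| = |1478*39 - 263*219|/(219*39) = 45/8541.
Cross-multiplying, 1*8541 = 8541 < 39420 = 45*876, so 1/876 is smaller: the convergent 27/4 is closer to x than 263/39.

27/4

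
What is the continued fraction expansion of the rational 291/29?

Run the Euclidean algorithm on 291 and 29; the successive quotients are the partial quotients a_0, a_1, ... (each step inverts the fractional part left over by the previous one):
  291 = 10*29 + 1, so a_0 = 10.
  29 = 29*1 + 0, so a_1 = 29.
The remainder reaches 0 after 2 divisions, so the expansion has 2 partial quotients, read off in order.

[10; 29]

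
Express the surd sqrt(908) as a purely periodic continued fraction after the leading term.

[30; (7, 1, 1, 14, 1, 1, 7, 60)]

Write x_i = (sqrt(908) + m_i)/d_i with (m_0, d_0) = (0, 1). a_0 = floor(sqrt(908)) = 30, since 30^2 = 900 <= 908 < 961 = 31^2.
Iterate m_{i+1} = d_i*a_i - m_i, d_{i+1} = (908 - m_{i+1}^2)/d_i, a_{i+1} = floor((a_0 + m_{i+1})/d_{i+1}):
  m_1 = 1*30 - 0 = 30, d_1 = (908 - 30^2)/1 = 8/1 = 8, a_1 = floor((30 + 30)/8) = 7.
  m_2 = 8*7 - 30 = 26, d_2 = (908 - 26^2)/8 = 232/8 = 29, a_2 = floor((30 + 26)/29) = 1.
  m_3 = 29*1 - 26 = 3, d_3 = (908 - 3^2)/29 = 899/29 = 31, a_3 = floor((30 + 3)/31) = 1.
  m_4 = 31*1 - 3 = 28, d_4 = (908 - 28^2)/31 = 124/31 = 4, a_4 = floor((30 + 28)/4) = 14.
  m_5 = 4*14 - 28 = 28, d_5 = (908 - 28^2)/4 = 124/4 = 31, a_5 = floor((30 + 28)/31) = 1.
  m_6 = 31*1 - 28 = 3, d_6 = (908 - 3^2)/31 = 899/31 = 29, a_6 = floor((30 + 3)/29) = 1.
  m_7 = 29*1 - 3 = 26, d_7 = (908 - 26^2)/29 = 232/29 = 8, a_7 = floor((30 + 26)/8) = 7.
  m_8 = 8*7 - 26 = 30, d_8 = (908 - 30^2)/8 = 8/8 = 1, a_8 = floor((30 + 30)/1) = 60.
  m_9 = 1*60 - 30 = 30, d_9 = (908 - 30^2)/1 = 8/1 = 8: (m_9, d_9) = (m_1, d_1) = (30, 8), so from here the quotients repeat a_1, ..., a_8; the period length is 8.
Hence the expansion of sqrt(908) is a_0 = 30 followed by the repeating block 7, 1, 1, 14, 1, 1, 7, 60 (period 8).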